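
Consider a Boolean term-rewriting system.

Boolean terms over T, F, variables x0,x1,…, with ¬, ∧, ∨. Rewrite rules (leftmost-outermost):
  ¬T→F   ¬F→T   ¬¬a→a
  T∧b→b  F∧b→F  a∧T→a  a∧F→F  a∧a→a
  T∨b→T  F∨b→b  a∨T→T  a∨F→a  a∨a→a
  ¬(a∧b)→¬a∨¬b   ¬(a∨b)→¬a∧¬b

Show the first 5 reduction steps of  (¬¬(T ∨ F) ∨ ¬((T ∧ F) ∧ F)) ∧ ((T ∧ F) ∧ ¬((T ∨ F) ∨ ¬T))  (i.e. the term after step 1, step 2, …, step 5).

Answer: after 5 steps: F ∧ ¬((T ∨ F) ∨ ¬T)

Derivation:
  start: (¬¬(T ∨ F) ∨ ¬((T ∧ F) ∧ F)) ∧ ((T ∧ F) ∧ ¬((T ∨ F) ∨ ¬T))
  step 1: ((T ∨ F) ∨ ¬((T ∧ F) ∧ F)) ∧ ((T ∧ F) ∧ ¬((T ∨ F) ∨ ¬T))
  step 2: (T ∨ ¬((T ∧ F) ∧ F)) ∧ ((T ∧ F) ∧ ¬((T ∨ F) ∨ ¬T))
  step 3: T ∧ ((T ∧ F) ∧ ¬((T ∨ F) ∨ ¬T))
  step 4: (T ∧ F) ∧ ¬((T ∨ F) ∨ ¬T)
  step 5: F ∧ ¬((T ∨ F) ∨ ¬T)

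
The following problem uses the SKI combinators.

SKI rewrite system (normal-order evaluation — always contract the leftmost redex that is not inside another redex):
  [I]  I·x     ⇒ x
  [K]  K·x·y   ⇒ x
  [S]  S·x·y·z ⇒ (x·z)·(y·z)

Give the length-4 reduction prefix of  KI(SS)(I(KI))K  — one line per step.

Answer: after 4 steps: I

Working:
  start: KI(SS)(I(KI))K
  step 1: I(I(KI))K
  step 2: I(KI)K
  step 3: KIK
  step 4: I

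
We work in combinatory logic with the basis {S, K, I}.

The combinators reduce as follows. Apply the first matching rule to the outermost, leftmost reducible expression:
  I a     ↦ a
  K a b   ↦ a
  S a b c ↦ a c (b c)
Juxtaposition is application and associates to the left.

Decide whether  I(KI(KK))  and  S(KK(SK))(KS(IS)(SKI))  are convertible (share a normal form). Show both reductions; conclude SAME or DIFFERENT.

Answer: DIFFERENT — A ⇓ I, B ⇓ SK(S(SKI))

Derivation:
Term A:
  start: I(KI(KK))
  step 1: KI(KK)
  step 2: I

Term B:
  start: S(KK(SK))(KS(IS)(SKI))
  step 1: SK(KS(IS)(SKI))
  step 2: SK(S(SKI))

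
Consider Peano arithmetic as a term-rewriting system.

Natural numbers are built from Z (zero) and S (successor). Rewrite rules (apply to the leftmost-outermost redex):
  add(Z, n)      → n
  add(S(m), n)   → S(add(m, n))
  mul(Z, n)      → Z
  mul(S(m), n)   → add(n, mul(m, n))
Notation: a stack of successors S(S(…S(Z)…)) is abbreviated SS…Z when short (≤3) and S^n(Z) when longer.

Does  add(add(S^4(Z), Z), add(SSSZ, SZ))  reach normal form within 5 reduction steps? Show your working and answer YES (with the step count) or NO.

  start: add(add(S^4(Z), Z), add(SSSZ, SZ))
  [1] add(S(add(SSSZ, Z)), add(SSSZ, SZ))
  [2] S(add(add(SSSZ, Z), add(SSSZ, SZ)))
  [3] S(add(S(add(SSZ, Z)), add(SSSZ, SZ)))
  [4] S(S(add(add(SSZ, Z), add(SSSZ, SZ))))
  [5] S(S(add(S(add(SZ, Z)), add(SSSZ, SZ))))

Answer: NO — after 5 steps the term is S(S(add(S(add(SZ, Z)), add(SSSZ, SZ)))), not yet normal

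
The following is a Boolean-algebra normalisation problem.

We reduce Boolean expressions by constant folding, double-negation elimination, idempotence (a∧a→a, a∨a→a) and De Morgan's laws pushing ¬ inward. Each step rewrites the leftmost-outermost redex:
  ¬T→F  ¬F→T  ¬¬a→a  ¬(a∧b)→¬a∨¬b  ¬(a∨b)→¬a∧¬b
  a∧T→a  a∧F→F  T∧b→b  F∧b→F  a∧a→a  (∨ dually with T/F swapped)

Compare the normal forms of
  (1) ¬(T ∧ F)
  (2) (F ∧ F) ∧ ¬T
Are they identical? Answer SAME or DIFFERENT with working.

Term A:
  start: ¬(T ∧ F)
  [1] ¬T ∨ ¬F
  [2] F ∨ ¬F
  [3] ¬F
  [4] T

Term B:
  start: (F ∧ F) ∧ ¬T
  [1] F ∧ ¬T
  [2] F

Answer: DIFFERENT — A ⇓ T, B ⇓ F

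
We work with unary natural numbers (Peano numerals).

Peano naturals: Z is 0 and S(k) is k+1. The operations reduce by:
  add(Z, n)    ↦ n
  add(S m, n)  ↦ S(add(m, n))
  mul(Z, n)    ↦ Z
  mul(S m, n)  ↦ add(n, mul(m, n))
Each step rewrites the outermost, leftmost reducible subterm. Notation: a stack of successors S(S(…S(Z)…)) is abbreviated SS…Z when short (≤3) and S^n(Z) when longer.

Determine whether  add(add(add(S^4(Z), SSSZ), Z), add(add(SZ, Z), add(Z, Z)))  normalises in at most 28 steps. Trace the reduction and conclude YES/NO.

  start: add(add(add(S^4(Z), SSSZ), Z), add(add(SZ, Z), add(Z, Z)))
  →1  add(add(S(add(SSSZ, SSSZ)), Z), add(add(SZ, Z), add(Z, Z)))
  →2  add(S(add(add(SSSZ, SSSZ), Z)), add(add(SZ, Z), add(Z, Z)))
  →3  S(add(add(add(SSSZ, SSSZ), Z), add(add(SZ, Z), add(Z, Z))))
  →4  S(add(add(S(add(SSZ, SSSZ)), Z), add(add(SZ, Z), add(Z, Z))))
  →5  S(add(S(add(add(SSZ, SSSZ), Z)), add(add(SZ, Z), add(Z, Z))))
  →6  S(S(add(add(add(SSZ, SSSZ), Z), add(add(SZ, Z), add(Z, Z)))))
  →7  S(S(add(add(S(add(SZ, SSSZ)), Z), add(add(SZ, Z), add(Z, Z)))))
  →8  S(S(add(S(add(add(SZ, SSSZ), Z)), add(add(SZ, Z), add(Z, Z)))))
  →9  S(S(S(add(add(add(SZ, SSSZ), Z), add(add(SZ, Z), add(Z, Z))))))
  →10  S(S(S(add(add(S(add(Z, SSSZ)), Z), add(add(SZ, Z), add(Z, Z))))))
  →11  S(S(S(add(S(add(add(Z, SSSZ), Z)), add(add(SZ, Z), add(Z, Z))))))
  →12  S(S(S(S(add(add(add(Z, SSSZ), Z), add(add(SZ, Z), add(Z, Z)))))))
  →13  S(S(S(S(add(add(SSSZ, Z), add(add(SZ, Z), add(Z, Z)))))))
  →14  S(S(S(S(add(S(add(SSZ, Z)), add(add(SZ, Z), add(Z, Z)))))))
  →15  S(S(S(S(S(add(add(SSZ, Z), add(add(SZ, Z), add(Z, Z))))))))
  →16  S(S(S(S(S(add(S(add(SZ, Z)), add(add(SZ, Z), add(Z, Z))))))))
  →17  S(S(S(S(S(S(add(add(SZ, Z), add(add(SZ, Z), add(Z, Z)))))))))
  →18  S(S(S(S(S(S(add(S(add(Z, Z)), add(add(SZ, Z), add(Z, Z)))))))))
  →19  S(S(S(S(S(S(S(add(add(Z, Z), add(add(SZ, Z), add(Z, Z))))))))))
  →20  S(S(S(S(S(S(S(add(Z, add(add(SZ, Z), add(Z, Z))))))))))
  →21  S(S(S(S(S(S(S(add(add(SZ, Z), add(Z, Z)))))))))
  →22  S(S(S(S(S(S(S(add(S(add(Z, Z)), add(Z, Z)))))))))
  →23  S(S(S(S(S(S(S(S(add(add(Z, Z), add(Z, Z))))))))))
  →24  S(S(S(S(S(S(S(S(add(Z, add(Z, Z))))))))))
  →25  S(S(S(S(S(S(S(S(add(Z, Z)))))))))
  →26  S^8(Z)

Answer: YES — reaches normal form S^8(Z) in 26 ≤ 28 steps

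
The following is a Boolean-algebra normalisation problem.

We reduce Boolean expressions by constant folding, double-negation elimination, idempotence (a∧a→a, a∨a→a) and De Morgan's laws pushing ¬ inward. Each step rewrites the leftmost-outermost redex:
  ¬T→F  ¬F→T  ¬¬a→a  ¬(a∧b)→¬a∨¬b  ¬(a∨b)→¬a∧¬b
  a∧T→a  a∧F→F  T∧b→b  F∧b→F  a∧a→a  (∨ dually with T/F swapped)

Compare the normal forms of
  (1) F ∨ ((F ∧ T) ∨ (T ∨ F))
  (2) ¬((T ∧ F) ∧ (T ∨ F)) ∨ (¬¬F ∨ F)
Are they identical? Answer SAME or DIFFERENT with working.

Answer: SAME — A ⇓ T, B ⇓ T

Derivation:
Term A:
  start: F ∨ ((F ∧ T) ∨ (T ∨ F))
  [1] (F ∧ T) ∨ (T ∨ F)
  [2] F ∨ (T ∨ F)
  [3] T ∨ F
  [4] T

Term B:
  start: ¬((T ∧ F) ∧ (T ∨ F)) ∨ (¬¬F ∨ F)
  [1] (¬(T ∧ F) ∨ ¬(T ∨ F)) ∨ (¬¬F ∨ F)
  [2] ((¬T ∨ ¬F) ∨ ¬(T ∨ F)) ∨ (¬¬F ∨ F)
  [3] ((F ∨ ¬F) ∨ ¬(T ∨ F)) ∨ (¬¬F ∨ F)
  [4] (¬F ∨ ¬(T ∨ F)) ∨ (¬¬F ∨ F)
  [5] (T ∨ ¬(T ∨ F)) ∨ (¬¬F ∨ F)
  [6] T ∨ (¬¬F ∨ F)
  [7] T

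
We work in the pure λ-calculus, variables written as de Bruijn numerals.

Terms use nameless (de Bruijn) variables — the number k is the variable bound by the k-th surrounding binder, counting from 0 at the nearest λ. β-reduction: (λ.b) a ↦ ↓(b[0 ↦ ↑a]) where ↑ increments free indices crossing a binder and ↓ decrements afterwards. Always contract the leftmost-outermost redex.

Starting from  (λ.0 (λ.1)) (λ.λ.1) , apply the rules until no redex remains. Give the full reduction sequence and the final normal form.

  start: (λ.0 (λ.1)) (λ.λ.1)
  [1] (λ.λ.1) (λ.λ.λ.1)
  [2] λ.λ.λ.λ.1

Answer: normal form = λ.λ.λ.λ.1  (in 2 steps)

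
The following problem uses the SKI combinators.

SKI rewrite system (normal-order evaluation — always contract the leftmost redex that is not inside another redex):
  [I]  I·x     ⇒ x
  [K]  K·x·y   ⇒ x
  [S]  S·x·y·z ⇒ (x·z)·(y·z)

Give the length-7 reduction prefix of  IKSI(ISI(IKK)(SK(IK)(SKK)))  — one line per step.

  start: IKSI(ISI(IKK)(SK(IK)(SKK)))
  →1  KSI(ISI(IKK)(SK(IK)(SKK)))
  →2  S(ISI(IKK)(SK(IK)(SKK)))
  →3  S(SI(IKK)(SK(IK)(SKK)))
  →4  S(I(SK(IK)(SKK))(IKK(SK(IK)(SKK))))
  →5  S(SK(IK)(SKK)(IKK(SK(IK)(SKK))))
  →6  S(K(SKK)(IK(SKK))(IKK(SK(IK)(SKK))))
  →7  S(SKK(IKK(SK(IK)(SKK))))

Answer: after 7 steps: S(SKK(IKK(SK(IK)(SKK))))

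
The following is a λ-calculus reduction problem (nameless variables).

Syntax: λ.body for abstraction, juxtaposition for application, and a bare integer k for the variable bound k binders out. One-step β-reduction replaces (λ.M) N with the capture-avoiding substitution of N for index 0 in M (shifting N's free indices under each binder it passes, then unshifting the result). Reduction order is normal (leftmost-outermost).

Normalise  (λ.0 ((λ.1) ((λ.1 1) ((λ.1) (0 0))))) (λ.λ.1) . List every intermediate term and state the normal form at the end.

  start: (λ.0 ((λ.1) ((λ.1 1) ((λ.1) (0 0))))) (λ.λ.1)
  step 1: (λ.λ.1) ((λ.λ.λ.1) ((λ.(λ.λ.1) (λ.λ.1)) ((λ.λ.λ.1) ((λ.λ.1) (λ.λ.1)))))
  step 2: λ.(λ.λ.λ.1) ((λ.(λ.λ.1) (λ.λ.1)) ((λ.λ.λ.1) ((λ.λ.1) (λ.λ.1))))
  step 3: λ.λ.λ.1

Answer: normal form = λ.λ.λ.1  (in 3 steps)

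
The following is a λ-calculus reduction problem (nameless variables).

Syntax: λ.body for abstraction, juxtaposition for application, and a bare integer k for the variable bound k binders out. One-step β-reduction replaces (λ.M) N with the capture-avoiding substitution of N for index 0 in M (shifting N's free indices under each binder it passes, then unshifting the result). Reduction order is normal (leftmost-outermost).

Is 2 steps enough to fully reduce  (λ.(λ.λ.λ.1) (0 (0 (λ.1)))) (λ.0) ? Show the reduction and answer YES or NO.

  start: (λ.(λ.λ.λ.1) (0 (0 (λ.1)))) (λ.0)
  [1] (λ.λ.λ.1) ((λ.0) ((λ.0) (λ.λ.0)))
  [2] λ.λ.1

Answer: YES — reaches normal form λ.λ.1 in 2 ≤ 2 steps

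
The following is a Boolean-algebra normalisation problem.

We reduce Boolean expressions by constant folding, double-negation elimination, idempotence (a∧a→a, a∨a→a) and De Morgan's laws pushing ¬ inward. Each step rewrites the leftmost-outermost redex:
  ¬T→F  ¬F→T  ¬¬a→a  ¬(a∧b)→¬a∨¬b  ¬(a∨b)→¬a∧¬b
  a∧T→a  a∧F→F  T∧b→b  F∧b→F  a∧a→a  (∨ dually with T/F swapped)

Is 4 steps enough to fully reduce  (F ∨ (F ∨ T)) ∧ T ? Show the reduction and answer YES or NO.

  start: (F ∨ (F ∨ T)) ∧ T
  step 1: F ∨ (F ∨ T)
  step 2: F ∨ T
  step 3: T

Answer: YES — reaches normal form T in 3 ≤ 4 steps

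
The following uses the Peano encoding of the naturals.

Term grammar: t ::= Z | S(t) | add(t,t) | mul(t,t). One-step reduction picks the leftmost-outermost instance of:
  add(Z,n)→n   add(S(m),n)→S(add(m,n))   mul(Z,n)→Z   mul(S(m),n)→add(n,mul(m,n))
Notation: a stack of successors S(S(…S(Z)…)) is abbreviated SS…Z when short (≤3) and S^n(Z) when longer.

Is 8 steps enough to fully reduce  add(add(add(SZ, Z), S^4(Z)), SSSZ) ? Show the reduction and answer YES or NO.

  start: add(add(add(SZ, Z), S^4(Z)), SSSZ)
  [1] add(add(S(add(Z, Z)), S^4(Z)), SSSZ)
  [2] add(S(add(add(Z, Z), S^4(Z))), SSSZ)
  [3] S(add(add(add(Z, Z), S^4(Z)), SSSZ))
  [4] S(add(add(Z, S^4(Z)), SSSZ))
  [5] S(add(S^4(Z), SSSZ))
  [6] S(S(add(SSSZ, SSSZ)))
  [7] S(S(S(add(SSZ, SSSZ))))
  [8] S(S(S(S(add(SZ, SSSZ)))))

Answer: NO — after 8 steps the term is S(S(S(S(add(SZ, SSSZ))))), not yet normal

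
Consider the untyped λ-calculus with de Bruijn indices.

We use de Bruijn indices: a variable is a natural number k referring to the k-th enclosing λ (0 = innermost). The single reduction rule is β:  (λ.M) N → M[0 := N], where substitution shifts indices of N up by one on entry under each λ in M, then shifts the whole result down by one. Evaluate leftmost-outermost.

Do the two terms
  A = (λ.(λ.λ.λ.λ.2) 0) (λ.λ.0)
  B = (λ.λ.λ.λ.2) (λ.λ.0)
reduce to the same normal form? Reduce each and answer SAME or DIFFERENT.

Answer: SAME — A ⇓ λ.λ.λ.2, B ⇓ λ.λ.λ.2

Derivation:
Term A:
  start: (λ.(λ.λ.λ.λ.2) 0) (λ.λ.0)
  →1  (λ.λ.λ.λ.2) (λ.λ.0)
  →2  λ.λ.λ.2

Term B:
  start: (λ.λ.λ.λ.2) (λ.λ.0)
  →1  λ.λ.λ.2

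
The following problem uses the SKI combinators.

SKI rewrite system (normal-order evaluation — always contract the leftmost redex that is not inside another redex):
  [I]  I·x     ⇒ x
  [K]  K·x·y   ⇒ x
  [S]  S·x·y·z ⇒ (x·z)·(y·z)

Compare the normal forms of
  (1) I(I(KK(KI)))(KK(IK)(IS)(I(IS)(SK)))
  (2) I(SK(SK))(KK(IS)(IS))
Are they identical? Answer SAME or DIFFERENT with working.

Term A:
  start: I(I(KK(KI)))(KK(IK)(IS)(I(IS)(SK)))
  [1] I(KK(KI))(KK(IK)(IS)(I(IS)(SK)))
  [2] KK(KI)(KK(IK)(IS)(I(IS)(SK)))
  [3] K(KK(IK)(IS)(I(IS)(SK)))
  [4] K(K(IS)(I(IS)(SK)))
  [5] K(IS)
  [6] KS

Term B:
  start: I(SK(SK))(KK(IS)(IS))
  [1] SK(SK)(KK(IS)(IS))
  [2] K(KK(IS)(IS))(SK(KK(IS)(IS)))
  [3] KK(IS)(IS)
  [4] K(IS)
  [5] KS

Answer: SAME — A ⇓ KS, B ⇓ KS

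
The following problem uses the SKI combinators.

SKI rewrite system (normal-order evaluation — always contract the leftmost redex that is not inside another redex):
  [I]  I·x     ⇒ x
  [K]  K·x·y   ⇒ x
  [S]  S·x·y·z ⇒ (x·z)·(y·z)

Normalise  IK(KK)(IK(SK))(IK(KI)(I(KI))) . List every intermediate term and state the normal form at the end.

Answer: normal form = K  (in 3 steps)

Working:
  start: IK(KK)(IK(SK))(IK(KI)(I(KI)))
  →1  K(KK)(IK(SK))(IK(KI)(I(KI)))
  →2  KK(IK(KI)(I(KI)))
  →3  K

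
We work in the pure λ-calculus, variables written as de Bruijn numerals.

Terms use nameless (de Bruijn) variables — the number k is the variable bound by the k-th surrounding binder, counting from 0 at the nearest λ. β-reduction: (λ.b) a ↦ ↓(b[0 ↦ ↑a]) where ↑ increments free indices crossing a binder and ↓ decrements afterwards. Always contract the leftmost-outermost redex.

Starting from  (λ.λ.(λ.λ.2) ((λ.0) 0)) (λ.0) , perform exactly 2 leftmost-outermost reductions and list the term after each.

Answer: after 2 steps: λ.λ.1

Reduction:
  start: (λ.λ.(λ.λ.2) ((λ.0) 0)) (λ.0)
  [1] λ.(λ.λ.2) ((λ.0) 0)
  [2] λ.λ.1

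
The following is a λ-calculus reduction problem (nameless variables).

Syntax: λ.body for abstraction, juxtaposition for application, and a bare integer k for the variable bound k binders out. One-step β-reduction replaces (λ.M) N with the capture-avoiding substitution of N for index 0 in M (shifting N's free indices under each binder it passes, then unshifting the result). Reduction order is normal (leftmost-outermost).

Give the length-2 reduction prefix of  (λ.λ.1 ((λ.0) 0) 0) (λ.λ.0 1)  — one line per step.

Answer: after 2 steps: λ.(λ.0 ((λ.0) 1)) 0

Reduction:
  start: (λ.λ.1 ((λ.0) 0) 0) (λ.λ.0 1)
  →1  λ.(λ.λ.0 1) ((λ.0) 0) 0
  →2  λ.(λ.0 ((λ.0) 1)) 0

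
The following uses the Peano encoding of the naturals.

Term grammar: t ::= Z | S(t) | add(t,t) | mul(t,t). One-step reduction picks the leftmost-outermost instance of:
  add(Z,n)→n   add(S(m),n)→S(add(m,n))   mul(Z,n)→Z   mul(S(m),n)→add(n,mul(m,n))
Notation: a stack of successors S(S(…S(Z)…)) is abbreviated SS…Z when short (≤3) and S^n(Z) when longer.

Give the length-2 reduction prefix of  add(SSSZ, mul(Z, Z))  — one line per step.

Answer: after 2 steps: S(S(add(SZ, mul(Z, Z))))

Working:
  start: add(SSSZ, mul(Z, Z))
  →1  S(add(SSZ, mul(Z, Z)))
  →2  S(S(add(SZ, mul(Z, Z))))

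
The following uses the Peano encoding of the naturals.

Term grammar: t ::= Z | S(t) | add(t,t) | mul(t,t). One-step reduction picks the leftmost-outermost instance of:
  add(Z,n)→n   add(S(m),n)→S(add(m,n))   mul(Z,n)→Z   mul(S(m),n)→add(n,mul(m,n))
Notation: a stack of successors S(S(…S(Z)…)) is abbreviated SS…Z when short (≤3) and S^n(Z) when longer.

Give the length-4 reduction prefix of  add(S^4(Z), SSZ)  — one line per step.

Answer: after 4 steps: S(S(S(S(add(Z, SSZ)))))

Working:
  start: add(S^4(Z), SSZ)
  →1  S(add(SSSZ, SSZ))
  →2  S(S(add(SSZ, SSZ)))
  →3  S(S(S(add(SZ, SSZ))))
  →4  S(S(S(S(add(Z, SSZ)))))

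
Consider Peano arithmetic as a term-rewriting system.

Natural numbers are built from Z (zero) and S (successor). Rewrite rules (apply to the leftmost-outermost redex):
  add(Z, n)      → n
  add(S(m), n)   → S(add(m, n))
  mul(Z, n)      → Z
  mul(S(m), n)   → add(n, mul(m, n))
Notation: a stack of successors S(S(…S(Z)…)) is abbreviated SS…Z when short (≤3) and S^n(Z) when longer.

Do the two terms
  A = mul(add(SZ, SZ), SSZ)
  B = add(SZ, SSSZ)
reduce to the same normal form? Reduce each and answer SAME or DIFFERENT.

Answer: SAME — A ⇓ S^4(Z), B ⇓ S^4(Z)

Reduction:
Term A:
  start: mul(add(SZ, SZ), SSZ)
  [1] mul(S(add(Z, SZ)), SSZ)
  [2] add(SSZ, mul(add(Z, SZ), SSZ))
  [3] S(add(SZ, mul(add(Z, SZ), SSZ)))
  [4] S(S(add(Z, mul(add(Z, SZ), SSZ))))
  [5] S(S(mul(add(Z, SZ), SSZ)))
  [6] S(S(mul(SZ, SSZ)))
  [7] S(S(add(SSZ, mul(Z, SSZ))))
  [8] S(S(S(add(SZ, mul(Z, SSZ)))))
  [9] S(S(S(S(add(Z, mul(Z, SSZ))))))
  [10] S(S(S(S(mul(Z, SSZ)))))
  [11] S^4(Z)

Term B:
  start: add(SZ, SSSZ)
  [1] S(add(Z, SSSZ))
  [2] S^4(Z)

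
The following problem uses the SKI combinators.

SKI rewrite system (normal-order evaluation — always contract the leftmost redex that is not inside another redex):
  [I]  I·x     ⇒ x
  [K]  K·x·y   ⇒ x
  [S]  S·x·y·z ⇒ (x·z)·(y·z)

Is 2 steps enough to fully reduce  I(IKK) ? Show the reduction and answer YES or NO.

  start: I(IKK)
  [1] IKK
  [2] KK

Answer: YES — reaches normal form KK in 2 ≤ 2 steps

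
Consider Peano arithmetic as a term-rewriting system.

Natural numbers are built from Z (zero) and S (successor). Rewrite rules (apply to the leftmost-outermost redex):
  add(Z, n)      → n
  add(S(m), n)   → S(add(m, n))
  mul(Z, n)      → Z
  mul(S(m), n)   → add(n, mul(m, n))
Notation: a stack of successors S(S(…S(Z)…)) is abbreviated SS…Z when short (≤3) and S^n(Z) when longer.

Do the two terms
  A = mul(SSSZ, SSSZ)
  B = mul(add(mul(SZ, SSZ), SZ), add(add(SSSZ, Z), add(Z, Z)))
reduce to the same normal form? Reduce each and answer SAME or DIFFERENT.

Answer: SAME — A ⇓ S^9(Z), B ⇓ S^9(Z)

Working:
Term A:
  start: mul(SSSZ, SSSZ)
  [1] add(SSSZ, mul(SSZ, SSSZ))
  [2] S(add(SSZ, mul(SSZ, SSSZ)))
  [3] S(S(add(SZ, mul(SSZ, SSSZ))))
  [4] S(S(S(add(Z, mul(SSZ, SSSZ)))))
  [5] S(S(S(mul(SSZ, SSSZ))))
  [6] S(S(S(add(SSSZ, mul(SZ, SSSZ)))))
  [7] S(S(S(S(add(SSZ, mul(SZ, SSSZ))))))
  [8] S(S(S(S(S(add(SZ, mul(SZ, SSSZ)))))))
  [9] S(S(S(S(S(S(add(Z, mul(SZ, SSSZ))))))))
  [10] S(S(S(S(S(S(mul(SZ, SSSZ)))))))
  [11] S(S(S(S(S(S(add(SSSZ, mul(Z, SSSZ))))))))
  [12] S(S(S(S(S(S(S(add(SSZ, mul(Z, SSSZ)))))))))
  [13] S(S(S(S(S(S(S(S(add(SZ, mul(Z, SSSZ))))))))))
  [14] S(S(S(S(S(S(S(S(S(add(Z, mul(Z, SSSZ)))))))))))
  [15] S(S(S(S(S(S(S(S(S(mul(Z, SSSZ))))))))))
  [16] S^9(Z)

Term B:
  start: mul(add(mul(SZ, SSZ), SZ), add(add(SSSZ, Z), add(Z, Z)))
  [1] mul(add(add(SSZ, mul(Z, SSZ)), SZ), add(add(SSSZ, Z), add(Z, Z)))
  [2] mul(add(S(add(SZ, mul(Z, SSZ))), SZ), add(add(SSSZ, Z), add(Z, Z)))
  [3] mul(S(add(add(SZ, mul(Z, SSZ)), SZ)), add(add(SSSZ, Z), add(Z, Z)))
  [4] add(add(add(SSSZ, Z), add(Z, Z)), mul(add(add(SZ, mul(Z, SSZ)), SZ), add(add(SSSZ, Z), add(Z, Z))))
  [5] add(add(S(add(SSZ, Z)), add(Z, Z)), mul(add(add(SZ, mul(Z, SSZ)), SZ), add(add(SSSZ, Z), add(Z, Z))))
  [6] add(S(add(add(SSZ, Z), add(Z, Z))), mul(add(add(SZ, mul(Z, SSZ)), SZ), add(add(SSSZ, Z), add(Z, Z))))
  [7] S(add(add(add(SSZ, Z), add(Z, Z)), mul(add(add(SZ, mul(Z, SSZ)), SZ), add(add(SSSZ, Z), add(Z, Z)))))
  [8] S(add(add(S(add(SZ, Z)), add(Z, Z)), mul(add(add(SZ, mul(Z, SSZ)), SZ), add(add(SSSZ, Z), add(Z, Z)))))
  [9] S(add(S(add(add(SZ, Z), add(Z, Z))), mul(add(add(SZ, mul(Z, SSZ)), SZ), add(add(SSSZ, Z), add(Z, Z)))))
  [10] S(S(add(add(add(SZ, Z), add(Z, Z)), mul(add(add(SZ, mul(Z, SSZ)), SZ), add(add(SSSZ, Z), add(Z, Z))))))
  [11] S(S(add(add(S(add(Z, Z)), add(Z, Z)), mul(add(add(SZ, mul(Z, SSZ)), SZ), add(add(SSSZ, Z), add(Z, Z))))))
  [12] S(S(add(S(add(add(Z, Z), add(Z, Z))), mul(add(add(SZ, mul(Z, SSZ)), SZ), add(add(SSSZ, Z), add(Z, Z))))))
  [13] S(S(S(add(add(add(Z, Z), add(Z, Z)), mul(add(add(SZ, mul(Z, SSZ)), SZ), add(add(SSSZ, Z), add(Z, Z)))))))
  [14] S(S(S(add(add(Z, add(Z, Z)), mul(add(add(SZ, mul(Z, SSZ)), SZ), add(add(SSSZ, Z), add(Z, Z)))))))
  [15] S(S(S(add(add(Z, Z), mul(add(add(SZ, mul(Z, SSZ)), SZ), add(add(SSSZ, Z), add(Z, Z)))))))
  [16] S(S(S(add(Z, mul(add(add(SZ, mul(Z, SSZ)), SZ), add(add(SSSZ, Z), add(Z, Z)))))))
  [17] S(S(S(mul(add(add(SZ, mul(Z, SSZ)), SZ), add(add(SSSZ, Z), add(Z, Z))))))
  [18] S(S(S(mul(add(S(add(Z, mul(Z, SSZ))), SZ), add(add(SSSZ, Z), add(Z, Z))))))
  [19] S(S(S(mul(S(add(add(Z, mul(Z, SSZ)), SZ)), add(add(SSSZ, Z), add(Z, Z))))))
  [20] S(S(S(add(add(add(SSSZ, Z), add(Z, Z)), mul(add(add(Z, mul(Z, SSZ)), SZ), add(add(SSSZ, Z), add(Z, Z)))))))
  [21] S(S(S(add(add(S(add(SSZ, Z)), add(Z, Z)), mul(add(add(Z, mul(Z, SSZ)), SZ), add(add(SSSZ, Z), add(Z, Z)))))))
  [22] S(S(S(add(S(add(add(SSZ, Z), add(Z, Z))), mul(add(add(Z, mul(Z, SSZ)), SZ), add(add(SSSZ, Z), add(Z, Z)))))))
  [23] S(S(S(S(add(add(add(SSZ, Z), add(Z, Z)), mul(add(add(Z, mul(Z, SSZ)), SZ), add(add(SSSZ, Z), add(Z, Z))))))))
  [24] S(S(S(S(add(add(S(add(SZ, Z)), add(Z, Z)), mul(add(add(Z, mul(Z, SSZ)), SZ), add(add(SSSZ, Z), add(Z, Z))))))))
  [25] S(S(S(S(add(S(add(add(SZ, Z), add(Z, Z))), mul(add(add(Z, mul(Z, SSZ)), SZ), add(add(SSSZ, Z), add(Z, Z))))))))
  [26] S(S(S(S(S(add(add(add(SZ, Z), add(Z, Z)), mul(add(add(Z, mul(Z, SSZ)), SZ), add(add(SSSZ, Z), add(Z, Z)))))))))
  [27] S(S(S(S(S(add(add(S(add(Z, Z)), add(Z, Z)), mul(add(add(Z, mul(Z, SSZ)), SZ), add(add(SSSZ, Z), add(Z, Z)))))))))
  [28] S(S(S(S(S(add(S(add(add(Z, Z), add(Z, Z))), mul(add(add(Z, mul(Z, SSZ)), SZ), add(add(SSSZ, Z), add(Z, Z)))))))))
  [29] S(S(S(S(S(S(add(add(add(Z, Z), add(Z, Z)), mul(add(add(Z, mul(Z, SSZ)), SZ), add(add(SSSZ, Z), add(Z, Z))))))))))
  [30] S(S(S(S(S(S(add(add(Z, add(Z, Z)), mul(add(add(Z, mul(Z, SSZ)), SZ), add(add(SSSZ, Z), add(Z, Z))))))))))
  [31] S(S(S(S(S(S(add(add(Z, Z), mul(add(add(Z, mul(Z, SSZ)), SZ), add(add(SSSZ, Z), add(Z, Z))))))))))
  [32] S(S(S(S(S(S(add(Z, mul(add(add(Z, mul(Z, SSZ)), SZ), add(add(SSSZ, Z), add(Z, Z))))))))))
  [33] S(S(S(S(S(S(mul(add(add(Z, mul(Z, SSZ)), SZ), add(add(SSSZ, Z), add(Z, Z)))))))))
  [34] S(S(S(S(S(S(mul(add(mul(Z, SSZ), SZ), add(add(SSSZ, Z), add(Z, Z)))))))))
  [35] S(S(S(S(S(S(mul(add(Z, SZ), add(add(SSSZ, Z), add(Z, Z)))))))))
  [36] S(S(S(S(S(S(mul(SZ, add(add(SSSZ, Z), add(Z, Z)))))))))
  [37] S(S(S(S(S(S(add(add(add(SSSZ, Z), add(Z, Z)), mul(Z, add(add(SSSZ, Z), add(Z, Z))))))))))
  [38] S(S(S(S(S(S(add(add(S(add(SSZ, Z)), add(Z, Z)), mul(Z, add(add(SSSZ, Z), add(Z, Z))))))))))
  [39] S(S(S(S(S(S(add(S(add(add(SSZ, Z), add(Z, Z))), mul(Z, add(add(SSSZ, Z), add(Z, Z))))))))))
  [40] S(S(S(S(S(S(S(add(add(add(SSZ, Z), add(Z, Z)), mul(Z, add(add(SSSZ, Z), add(Z, Z)))))))))))
  [41] S(S(S(S(S(S(S(add(add(S(add(SZ, Z)), add(Z, Z)), mul(Z, add(add(SSSZ, Z), add(Z, Z)))))))))))
  [42] S(S(S(S(S(S(S(add(S(add(add(SZ, Z), add(Z, Z))), mul(Z, add(add(SSSZ, Z), add(Z, Z)))))))))))
  [43] S(S(S(S(S(S(S(S(add(add(add(SZ, Z), add(Z, Z)), mul(Z, add(add(SSSZ, Z), add(Z, Z))))))))))))
  [44] S(S(S(S(S(S(S(S(add(add(S(add(Z, Z)), add(Z, Z)), mul(Z, add(add(SSSZ, Z), add(Z, Z))))))))))))
  [45] S(S(S(S(S(S(S(S(add(S(add(add(Z, Z), add(Z, Z))), mul(Z, add(add(SSSZ, Z), add(Z, Z))))))))))))
  [46] S(S(S(S(S(S(S(S(S(add(add(add(Z, Z), add(Z, Z)), mul(Z, add(add(SSSZ, Z), add(Z, Z)))))))))))))
  [47] S(S(S(S(S(S(S(S(S(add(add(Z, add(Z, Z)), mul(Z, add(add(SSSZ, Z), add(Z, Z)))))))))))))
  [48] S(S(S(S(S(S(S(S(S(add(add(Z, Z), mul(Z, add(add(SSSZ, Z), add(Z, Z)))))))))))))
  [49] S(S(S(S(S(S(S(S(S(add(Z, mul(Z, add(add(SSSZ, Z), add(Z, Z)))))))))))))
  [50] S(S(S(S(S(S(S(S(S(mul(Z, add(add(SSSZ, Z), add(Z, Z))))))))))))
  [51] S^9(Z)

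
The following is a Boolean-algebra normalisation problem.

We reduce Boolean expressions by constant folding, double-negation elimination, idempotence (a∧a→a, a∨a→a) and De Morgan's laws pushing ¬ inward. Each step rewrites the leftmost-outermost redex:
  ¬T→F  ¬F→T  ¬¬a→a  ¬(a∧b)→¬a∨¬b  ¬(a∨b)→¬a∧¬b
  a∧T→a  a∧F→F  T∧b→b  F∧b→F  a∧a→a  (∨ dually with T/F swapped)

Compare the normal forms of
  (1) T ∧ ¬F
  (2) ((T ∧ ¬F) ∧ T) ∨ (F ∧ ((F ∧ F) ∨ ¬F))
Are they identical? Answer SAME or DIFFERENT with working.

Term A:
  start: T ∧ ¬F
  [1] ¬F
  [2] T

Term B:
  start: ((T ∧ ¬F) ∧ T) ∨ (F ∧ ((F ∧ F) ∨ ¬F))
  [1] (T ∧ ¬F) ∨ (F ∧ ((F ∧ F) ∨ ¬F))
  [2] ¬F ∨ (F ∧ ((F ∧ F) ∨ ¬F))
  [3] T ∨ (F ∧ ((F ∧ F) ∨ ¬F))
  [4] T

Answer: SAME — A ⇓ T, B ⇓ T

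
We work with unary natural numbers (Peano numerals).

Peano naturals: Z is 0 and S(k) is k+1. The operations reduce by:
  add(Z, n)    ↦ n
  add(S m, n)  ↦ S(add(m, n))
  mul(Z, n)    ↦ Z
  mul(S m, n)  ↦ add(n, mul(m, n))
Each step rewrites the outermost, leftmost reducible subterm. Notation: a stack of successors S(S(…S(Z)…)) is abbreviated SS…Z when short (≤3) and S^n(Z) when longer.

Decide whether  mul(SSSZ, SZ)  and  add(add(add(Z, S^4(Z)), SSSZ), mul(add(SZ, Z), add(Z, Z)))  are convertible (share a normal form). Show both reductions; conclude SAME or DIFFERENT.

Term A:
  start: mul(SSSZ, SZ)
  →1  add(SZ, mul(SSZ, SZ))
  →2  S(add(Z, mul(SSZ, SZ)))
  →3  S(mul(SSZ, SZ))
  →4  S(add(SZ, mul(SZ, SZ)))
  →5  S(S(add(Z, mul(SZ, SZ))))
  →6  S(S(mul(SZ, SZ)))
  →7  S(S(add(SZ, mul(Z, SZ))))
  →8  S(S(S(add(Z, mul(Z, SZ)))))
  →9  S(S(S(mul(Z, SZ))))
  →10  SSSZ

Term B:
  start: add(add(add(Z, S^4(Z)), SSSZ), mul(add(SZ, Z), add(Z, Z)))
  →1  add(add(S^4(Z), SSSZ), mul(add(SZ, Z), add(Z, Z)))
  →2  add(S(add(SSSZ, SSSZ)), mul(add(SZ, Z), add(Z, Z)))
  →3  S(add(add(SSSZ, SSSZ), mul(add(SZ, Z), add(Z, Z))))
  →4  S(add(S(add(SSZ, SSSZ)), mul(add(SZ, Z), add(Z, Z))))
  →5  S(S(add(add(SSZ, SSSZ), mul(add(SZ, Z), add(Z, Z)))))
  →6  S(S(add(S(add(SZ, SSSZ)), mul(add(SZ, Z), add(Z, Z)))))
  →7  S(S(S(add(add(SZ, SSSZ), mul(add(SZ, Z), add(Z, Z))))))
  →8  S(S(S(add(S(add(Z, SSSZ)), mul(add(SZ, Z), add(Z, Z))))))
  →9  S(S(S(S(add(add(Z, SSSZ), mul(add(SZ, Z), add(Z, Z)))))))
  →10  S(S(S(S(add(SSSZ, mul(add(SZ, Z), add(Z, Z)))))))
  →11  S(S(S(S(S(add(SSZ, mul(add(SZ, Z), add(Z, Z))))))))
  →12  S(S(S(S(S(S(add(SZ, mul(add(SZ, Z), add(Z, Z)))))))))
  →13  S(S(S(S(S(S(S(add(Z, mul(add(SZ, Z), add(Z, Z))))))))))
  →14  S(S(S(S(S(S(S(mul(add(SZ, Z), add(Z, Z)))))))))
  →15  S(S(S(S(S(S(S(mul(S(add(Z, Z)), add(Z, Z)))))))))
  →16  S(S(S(S(S(S(S(add(add(Z, Z), mul(add(Z, Z), add(Z, Z))))))))))
  →17  S(S(S(S(S(S(S(add(Z, mul(add(Z, Z), add(Z, Z))))))))))
  →18  S(S(S(S(S(S(S(mul(add(Z, Z), add(Z, Z)))))))))
  →19  S(S(S(S(S(S(S(mul(Z, add(Z, Z)))))))))
  →20  S^7(Z)

Answer: DIFFERENT — A ⇓ SSSZ, B ⇓ S^7(Z)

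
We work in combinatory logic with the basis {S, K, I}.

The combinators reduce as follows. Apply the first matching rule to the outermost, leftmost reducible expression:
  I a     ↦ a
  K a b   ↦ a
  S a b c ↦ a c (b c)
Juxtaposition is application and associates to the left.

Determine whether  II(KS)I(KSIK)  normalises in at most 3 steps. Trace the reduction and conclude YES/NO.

  start: II(KS)I(KSIK)
  step 1: I(KS)I(KSIK)
  step 2: KSI(KSIK)
  step 3: S(KSIK)

Answer: NO — after 3 steps the term is S(KSIK), not yet normal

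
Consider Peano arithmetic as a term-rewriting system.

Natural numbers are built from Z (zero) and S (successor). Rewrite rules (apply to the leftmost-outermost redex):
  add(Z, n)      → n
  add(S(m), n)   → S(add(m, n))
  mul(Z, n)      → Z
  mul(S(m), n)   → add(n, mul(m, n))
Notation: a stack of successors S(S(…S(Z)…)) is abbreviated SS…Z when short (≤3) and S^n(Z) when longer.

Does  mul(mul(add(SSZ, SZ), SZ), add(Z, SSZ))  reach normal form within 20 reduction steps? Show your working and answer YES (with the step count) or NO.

  start: mul(mul(add(SSZ, SZ), SZ), add(Z, SSZ))
  [1] mul(mul(S(add(SZ, SZ)), SZ), add(Z, SSZ))
  [2] mul(add(SZ, mul(add(SZ, SZ), SZ)), add(Z, SSZ))
  [3] mul(S(add(Z, mul(add(SZ, SZ), SZ))), add(Z, SSZ))
  [4] add(add(Z, SSZ), mul(add(Z, mul(add(SZ, SZ), SZ)), add(Z, SSZ)))
  [5] add(SSZ, mul(add(Z, mul(add(SZ, SZ), SZ)), add(Z, SSZ)))
  [6] S(add(SZ, mul(add(Z, mul(add(SZ, SZ), SZ)), add(Z, SSZ))))
  [7] S(S(add(Z, mul(add(Z, mul(add(SZ, SZ), SZ)), add(Z, SSZ)))))
  [8] S(S(mul(add(Z, mul(add(SZ, SZ), SZ)), add(Z, SSZ))))
  [9] S(S(mul(mul(add(SZ, SZ), SZ), add(Z, SSZ))))
  [10] S(S(mul(mul(S(add(Z, SZ)), SZ), add(Z, SSZ))))
  [11] S(S(mul(add(SZ, mul(add(Z, SZ), SZ)), add(Z, SSZ))))
  [12] S(S(mul(S(add(Z, mul(add(Z, SZ), SZ))), add(Z, SSZ))))
  [13] S(S(add(add(Z, SSZ), mul(add(Z, mul(add(Z, SZ), SZ)), add(Z, SSZ)))))
  [14] S(S(add(SSZ, mul(add(Z, mul(add(Z, SZ), SZ)), add(Z, SSZ)))))
  [15] S(S(S(add(SZ, mul(add(Z, mul(add(Z, SZ), SZ)), add(Z, SSZ))))))
  [16] S(S(S(S(add(Z, mul(add(Z, mul(add(Z, SZ), SZ)), add(Z, SSZ)))))))
  [17] S(S(S(S(mul(add(Z, mul(add(Z, SZ), SZ)), add(Z, SSZ))))))
  [18] S(S(S(S(mul(mul(add(Z, SZ), SZ), add(Z, SSZ))))))
  [19] S(S(S(S(mul(mul(SZ, SZ), add(Z, SSZ))))))
  [20] S(S(S(S(mul(add(SZ, mul(Z, SZ)), add(Z, SSZ))))))

Answer: NO — after 20 steps the term is S(S(S(S(mul(add(SZ, mul(Z, SZ)), add(Z, SSZ)))))), not yet normal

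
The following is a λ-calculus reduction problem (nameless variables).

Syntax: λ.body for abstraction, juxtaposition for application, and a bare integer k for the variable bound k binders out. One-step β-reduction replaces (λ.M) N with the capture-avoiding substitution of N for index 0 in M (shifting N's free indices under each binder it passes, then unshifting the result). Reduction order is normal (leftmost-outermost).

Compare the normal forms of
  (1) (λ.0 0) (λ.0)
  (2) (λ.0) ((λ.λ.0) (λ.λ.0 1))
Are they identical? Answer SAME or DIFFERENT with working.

Term A:
  start: (λ.0 0) (λ.0)
  [1] (λ.0) (λ.0)
  [2] λ.0

Term B:
  start: (λ.0) ((λ.λ.0) (λ.λ.0 1))
  [1] (λ.λ.0) (λ.λ.0 1)
  [2] λ.0

Answer: SAME — A ⇓ λ.0, B ⇓ λ.0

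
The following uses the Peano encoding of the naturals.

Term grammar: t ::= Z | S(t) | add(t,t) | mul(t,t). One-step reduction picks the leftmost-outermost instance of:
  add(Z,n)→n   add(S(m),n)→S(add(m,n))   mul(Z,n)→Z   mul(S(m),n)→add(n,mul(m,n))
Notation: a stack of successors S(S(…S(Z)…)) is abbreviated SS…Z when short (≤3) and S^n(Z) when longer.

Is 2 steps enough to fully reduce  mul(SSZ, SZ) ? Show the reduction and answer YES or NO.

Answer: NO — after 2 steps the term is S(add(Z, mul(SZ, SZ))), not yet normal

Working:
  start: mul(SSZ, SZ)
  [1] add(SZ, mul(SZ, SZ))
  [2] S(add(Z, mul(SZ, SZ)))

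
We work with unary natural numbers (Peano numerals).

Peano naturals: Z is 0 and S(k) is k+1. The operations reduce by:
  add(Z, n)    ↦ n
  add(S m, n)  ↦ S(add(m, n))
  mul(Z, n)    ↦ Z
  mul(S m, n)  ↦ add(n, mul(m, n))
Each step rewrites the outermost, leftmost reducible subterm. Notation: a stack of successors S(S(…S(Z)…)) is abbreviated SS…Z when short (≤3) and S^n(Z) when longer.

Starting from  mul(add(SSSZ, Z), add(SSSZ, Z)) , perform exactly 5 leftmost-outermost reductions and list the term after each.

Answer: after 5 steps: S(add(S(add(SZ, Z)), mul(add(SSZ, Z), add(SSSZ, Z))))

Derivation:
  start: mul(add(SSSZ, Z), add(SSSZ, Z))
  →1  mul(S(add(SSZ, Z)), add(SSSZ, Z))
  →2  add(add(SSSZ, Z), mul(add(SSZ, Z), add(SSSZ, Z)))
  →3  add(S(add(SSZ, Z)), mul(add(SSZ, Z), add(SSSZ, Z)))
  →4  S(add(add(SSZ, Z), mul(add(SSZ, Z), add(SSSZ, Z))))
  →5  S(add(S(add(SZ, Z)), mul(add(SSZ, Z), add(SSSZ, Z))))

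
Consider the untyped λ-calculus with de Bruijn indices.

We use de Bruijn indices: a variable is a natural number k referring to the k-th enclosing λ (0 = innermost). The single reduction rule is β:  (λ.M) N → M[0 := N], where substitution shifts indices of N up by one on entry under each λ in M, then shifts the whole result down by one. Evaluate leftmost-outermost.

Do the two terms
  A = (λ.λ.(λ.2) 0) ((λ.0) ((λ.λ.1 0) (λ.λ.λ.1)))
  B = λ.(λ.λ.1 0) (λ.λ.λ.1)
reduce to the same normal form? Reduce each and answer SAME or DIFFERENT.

Answer: SAME — A ⇓ λ.λ.λ.λ.1, B ⇓ λ.λ.λ.λ.1

Derivation:
Term A:
  start: (λ.λ.(λ.2) 0) ((λ.0) ((λ.λ.1 0) (λ.λ.λ.1)))
  step 1: λ.(λ.(λ.0) ((λ.λ.1 0) (λ.λ.λ.1))) 0
  step 2: λ.(λ.0) ((λ.λ.1 0) (λ.λ.λ.1))
  step 3: λ.(λ.λ.1 0) (λ.λ.λ.1)
  step 4: λ.λ.(λ.λ.λ.1) 0
  step 5: λ.λ.λ.λ.1

Term B:
  start: λ.(λ.λ.1 0) (λ.λ.λ.1)
  step 1: λ.λ.(λ.λ.λ.1) 0
  step 2: λ.λ.λ.λ.1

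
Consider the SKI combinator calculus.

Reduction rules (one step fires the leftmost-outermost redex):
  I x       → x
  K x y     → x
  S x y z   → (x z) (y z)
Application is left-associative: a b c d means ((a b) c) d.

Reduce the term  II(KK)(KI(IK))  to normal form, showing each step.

Answer: normal form = K  (in 3 steps)

Working:
  start: II(KK)(KI(IK))
  step 1: I(KK)(KI(IK))
  step 2: KK(KI(IK))
  step 3: K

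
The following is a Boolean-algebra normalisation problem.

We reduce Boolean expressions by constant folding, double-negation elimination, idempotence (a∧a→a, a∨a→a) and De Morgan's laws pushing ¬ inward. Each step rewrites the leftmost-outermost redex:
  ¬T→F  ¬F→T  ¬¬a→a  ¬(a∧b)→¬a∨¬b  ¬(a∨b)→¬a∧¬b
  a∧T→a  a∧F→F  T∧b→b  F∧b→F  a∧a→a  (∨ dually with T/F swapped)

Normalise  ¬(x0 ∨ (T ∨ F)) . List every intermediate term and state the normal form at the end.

  start: ¬(x0 ∨ (T ∨ F))
  [1] ¬x0 ∧ ¬(T ∨ F)
  [2] ¬x0 ∧ (¬T ∧ ¬F)
  [3] ¬x0 ∧ (F ∧ ¬F)
  [4] ¬x0 ∧ F
  [5] F

Answer: normal form = F  (in 5 steps)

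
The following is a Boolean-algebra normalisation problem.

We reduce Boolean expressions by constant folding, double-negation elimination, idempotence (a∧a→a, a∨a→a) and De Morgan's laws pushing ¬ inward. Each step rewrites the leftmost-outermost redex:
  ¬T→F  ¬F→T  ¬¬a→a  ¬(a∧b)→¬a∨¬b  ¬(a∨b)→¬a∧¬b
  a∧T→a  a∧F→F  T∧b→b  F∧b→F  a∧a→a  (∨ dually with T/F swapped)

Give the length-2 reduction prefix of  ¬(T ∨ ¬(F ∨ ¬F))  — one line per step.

  start: ¬(T ∨ ¬(F ∨ ¬F))
  →1  ¬T ∧ ¬¬(F ∨ ¬F)
  →2  F ∧ ¬¬(F ∨ ¬F)

Answer: after 2 steps: F ∧ ¬¬(F ∨ ¬F)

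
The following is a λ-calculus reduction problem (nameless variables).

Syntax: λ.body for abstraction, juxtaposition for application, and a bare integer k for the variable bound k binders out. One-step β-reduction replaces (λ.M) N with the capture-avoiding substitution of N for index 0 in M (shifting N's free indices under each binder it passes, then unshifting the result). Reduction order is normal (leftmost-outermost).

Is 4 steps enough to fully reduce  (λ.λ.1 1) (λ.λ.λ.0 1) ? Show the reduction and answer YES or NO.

  start: (λ.λ.1 1) (λ.λ.λ.0 1)
  step 1: λ.(λ.λ.λ.0 1) (λ.λ.λ.0 1)
  step 2: λ.λ.λ.0 1

Answer: YES — reaches normal form λ.λ.λ.0 1 in 2 ≤ 4 steps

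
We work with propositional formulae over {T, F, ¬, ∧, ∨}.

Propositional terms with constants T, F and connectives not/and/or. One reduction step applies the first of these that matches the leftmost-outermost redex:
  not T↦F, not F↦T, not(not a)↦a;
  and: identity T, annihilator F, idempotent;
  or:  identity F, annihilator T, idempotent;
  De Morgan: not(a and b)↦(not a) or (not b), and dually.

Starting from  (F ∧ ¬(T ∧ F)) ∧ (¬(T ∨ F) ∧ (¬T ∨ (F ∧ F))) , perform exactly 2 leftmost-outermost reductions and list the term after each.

  start: (F ∧ ¬(T ∧ F)) ∧ (¬(T ∨ F) ∧ (¬T ∨ (F ∧ F)))
  step 1: F ∧ (¬(T ∨ F) ∧ (¬T ∨ (F ∧ F)))
  step 2: F

Answer: after 2 steps: F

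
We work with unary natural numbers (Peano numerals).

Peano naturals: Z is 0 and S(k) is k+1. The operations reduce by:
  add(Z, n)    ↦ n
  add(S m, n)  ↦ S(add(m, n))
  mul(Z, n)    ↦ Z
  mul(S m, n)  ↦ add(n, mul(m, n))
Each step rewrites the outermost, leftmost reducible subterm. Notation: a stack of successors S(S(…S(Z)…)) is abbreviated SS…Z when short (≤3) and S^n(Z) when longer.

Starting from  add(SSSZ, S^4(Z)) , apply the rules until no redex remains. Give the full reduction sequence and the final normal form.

Answer: normal form = S^7(Z)  (in 4 steps)

Reduction:
  start: add(SSSZ, S^4(Z))
  →1  S(add(SSZ, S^4(Z)))
  →2  S(S(add(SZ, S^4(Z))))
  →3  S(S(S(add(Z, S^4(Z)))))
  →4  S^7(Z)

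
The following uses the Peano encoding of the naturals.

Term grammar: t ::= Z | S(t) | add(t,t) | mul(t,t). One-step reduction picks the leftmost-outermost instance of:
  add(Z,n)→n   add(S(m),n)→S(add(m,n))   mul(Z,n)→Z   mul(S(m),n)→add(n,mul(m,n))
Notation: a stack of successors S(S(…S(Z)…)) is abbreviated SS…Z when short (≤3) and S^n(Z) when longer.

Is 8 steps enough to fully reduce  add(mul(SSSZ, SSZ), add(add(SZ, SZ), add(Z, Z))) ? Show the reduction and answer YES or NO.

Answer: NO — after 8 steps the term is S(S(add(S(add(SZ, mul(SZ, SSZ))), add(add(SZ, SZ), add(Z, Z))))), not yet normal

Derivation:
  start: add(mul(SSSZ, SSZ), add(add(SZ, SZ), add(Z, Z)))
  →1  add(add(SSZ, mul(SSZ, SSZ)), add(add(SZ, SZ), add(Z, Z)))
  →2  add(S(add(SZ, mul(SSZ, SSZ))), add(add(SZ, SZ), add(Z, Z)))
  →3  S(add(add(SZ, mul(SSZ, SSZ)), add(add(SZ, SZ), add(Z, Z))))
  →4  S(add(S(add(Z, mul(SSZ, SSZ))), add(add(SZ, SZ), add(Z, Z))))
  →5  S(S(add(add(Z, mul(SSZ, SSZ)), add(add(SZ, SZ), add(Z, Z)))))
  →6  S(S(add(mul(SSZ, SSZ), add(add(SZ, SZ), add(Z, Z)))))
  →7  S(S(add(add(SSZ, mul(SZ, SSZ)), add(add(SZ, SZ), add(Z, Z)))))
  →8  S(S(add(S(add(SZ, mul(SZ, SSZ))), add(add(SZ, SZ), add(Z, Z)))))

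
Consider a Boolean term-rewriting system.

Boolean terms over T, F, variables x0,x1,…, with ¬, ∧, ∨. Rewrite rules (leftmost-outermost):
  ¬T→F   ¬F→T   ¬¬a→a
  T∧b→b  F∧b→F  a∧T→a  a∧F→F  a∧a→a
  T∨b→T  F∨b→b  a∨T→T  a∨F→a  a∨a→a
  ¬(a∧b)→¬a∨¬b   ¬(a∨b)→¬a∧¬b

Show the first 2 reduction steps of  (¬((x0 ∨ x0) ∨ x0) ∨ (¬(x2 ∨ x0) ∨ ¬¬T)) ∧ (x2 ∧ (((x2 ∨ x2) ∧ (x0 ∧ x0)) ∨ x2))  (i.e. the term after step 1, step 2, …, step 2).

Answer: after 2 steps: (((¬x0 ∧ ¬x0) ∧ ¬x0) ∨ (¬(x2 ∨ x0) ∨ ¬¬T)) ∧ (x2 ∧ (((x2 ∨ x2) ∧ (x0 ∧ x0)) ∨ x2))

Working:
  start: (¬((x0 ∨ x0) ∨ x0) ∨ (¬(x2 ∨ x0) ∨ ¬¬T)) ∧ (x2 ∧ (((x2 ∨ x2) ∧ (x0 ∧ x0)) ∨ x2))
  →1  ((¬(x0 ∨ x0) ∧ ¬x0) ∨ (¬(x2 ∨ x0) ∨ ¬¬T)) ∧ (x2 ∧ (((x2 ∨ x2) ∧ (x0 ∧ x0)) ∨ x2))
  →2  (((¬x0 ∧ ¬x0) ∧ ¬x0) ∨ (¬(x2 ∨ x0) ∨ ¬¬T)) ∧ (x2 ∧ (((x2 ∨ x2) ∧ (x0 ∧ x0)) ∨ x2))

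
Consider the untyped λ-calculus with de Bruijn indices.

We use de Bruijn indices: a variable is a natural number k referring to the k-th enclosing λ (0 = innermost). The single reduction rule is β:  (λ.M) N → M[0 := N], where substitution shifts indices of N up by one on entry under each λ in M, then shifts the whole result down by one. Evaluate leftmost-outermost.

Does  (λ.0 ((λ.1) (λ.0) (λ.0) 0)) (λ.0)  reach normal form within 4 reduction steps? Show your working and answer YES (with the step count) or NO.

Answer: NO — after 4 steps the term is (λ.0) (λ.0), not yet normal

Reduction:
  start: (λ.0 ((λ.1) (λ.0) (λ.0) 0)) (λ.0)
  →1  (λ.0) ((λ.λ.0) (λ.0) (λ.0) (λ.0))
  →2  (λ.λ.0) (λ.0) (λ.0) (λ.0)
  →3  (λ.0) (λ.0) (λ.0)
  →4  (λ.0) (λ.0)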